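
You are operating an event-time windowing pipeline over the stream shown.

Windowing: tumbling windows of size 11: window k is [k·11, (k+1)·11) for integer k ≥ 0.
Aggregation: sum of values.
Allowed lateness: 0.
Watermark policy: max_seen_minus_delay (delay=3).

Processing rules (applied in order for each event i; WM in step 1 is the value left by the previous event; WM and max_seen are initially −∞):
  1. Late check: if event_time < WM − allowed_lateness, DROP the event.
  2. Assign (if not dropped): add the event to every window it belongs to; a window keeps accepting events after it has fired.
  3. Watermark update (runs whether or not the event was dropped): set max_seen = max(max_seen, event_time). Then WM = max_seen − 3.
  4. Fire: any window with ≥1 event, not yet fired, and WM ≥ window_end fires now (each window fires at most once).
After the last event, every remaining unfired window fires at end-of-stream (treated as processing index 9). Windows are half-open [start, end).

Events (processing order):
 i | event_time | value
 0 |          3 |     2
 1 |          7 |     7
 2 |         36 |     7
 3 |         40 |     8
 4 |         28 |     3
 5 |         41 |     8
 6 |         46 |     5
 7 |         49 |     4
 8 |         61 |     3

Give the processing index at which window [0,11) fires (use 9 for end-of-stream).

2

i=0 t=3 v=2: → [0,11); WM=0
i=1 t=7 v=7: → [0,11); WM=4
i=2 t=36 v=7: → [33,44); WM=33; [0,11) fires=9
i=3 t=40 v=8: → [33,44); WM=37
i=4 t=28 v=3: DROP (t<37-0); WM=37
i=5 t=41 v=8: → [33,44); WM=38
i=6 t=46 v=5: → [44,55); WM=43
i=7 t=49 v=4: → [44,55); WM=46; [33,44) fires=23
i=8 t=61 v=3: → [55,66); WM=58; [44,55) fires=9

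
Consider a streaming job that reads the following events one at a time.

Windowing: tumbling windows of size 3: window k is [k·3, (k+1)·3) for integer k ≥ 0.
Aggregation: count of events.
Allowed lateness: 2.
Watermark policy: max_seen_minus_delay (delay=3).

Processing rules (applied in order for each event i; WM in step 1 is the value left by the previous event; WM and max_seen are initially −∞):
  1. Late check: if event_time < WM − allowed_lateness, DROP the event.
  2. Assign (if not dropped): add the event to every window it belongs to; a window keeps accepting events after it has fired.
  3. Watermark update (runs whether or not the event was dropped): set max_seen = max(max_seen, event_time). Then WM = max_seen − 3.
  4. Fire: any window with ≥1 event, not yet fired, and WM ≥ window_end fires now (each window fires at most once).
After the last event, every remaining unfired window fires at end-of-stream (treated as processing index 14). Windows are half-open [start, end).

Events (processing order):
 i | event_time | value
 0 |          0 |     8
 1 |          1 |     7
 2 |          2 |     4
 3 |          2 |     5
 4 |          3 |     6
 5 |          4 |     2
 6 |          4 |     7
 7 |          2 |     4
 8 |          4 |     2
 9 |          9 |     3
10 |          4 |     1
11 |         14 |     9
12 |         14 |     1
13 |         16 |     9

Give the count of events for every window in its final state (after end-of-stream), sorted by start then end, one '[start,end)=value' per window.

[0,3)=5 [3,6)=5 [9,12)=1 [12,15)=2 [15,18)=1

i=0 t=0 v=8: → [0,3); WM=-3
i=1 t=1 v=7: → [0,3); WM=-2
i=2 t=2 v=4: → [0,3); WM=-1
i=3 t=2 v=5: → [0,3); WM=-1
i=4 t=3 v=6: → [3,6); WM=0
i=5 t=4 v=2: → [3,6); WM=1
i=6 t=4 v=7: → [3,6); WM=1
i=7 t=2 v=4: → [0,3); WM=1
i=8 t=4 v=2: → [3,6); WM=1
i=9 t=9 v=3: → [9,12); WM=6; [0,3) fires=5 [3,6) fires=4
i=10 t=4 v=1: → [3,6); WM=6
i=11 t=14 v=9: → [12,15); WM=11
i=12 t=14 v=1: → [12,15); WM=11
i=13 t=16 v=9: → [15,18); WM=13; [9,12) fires=1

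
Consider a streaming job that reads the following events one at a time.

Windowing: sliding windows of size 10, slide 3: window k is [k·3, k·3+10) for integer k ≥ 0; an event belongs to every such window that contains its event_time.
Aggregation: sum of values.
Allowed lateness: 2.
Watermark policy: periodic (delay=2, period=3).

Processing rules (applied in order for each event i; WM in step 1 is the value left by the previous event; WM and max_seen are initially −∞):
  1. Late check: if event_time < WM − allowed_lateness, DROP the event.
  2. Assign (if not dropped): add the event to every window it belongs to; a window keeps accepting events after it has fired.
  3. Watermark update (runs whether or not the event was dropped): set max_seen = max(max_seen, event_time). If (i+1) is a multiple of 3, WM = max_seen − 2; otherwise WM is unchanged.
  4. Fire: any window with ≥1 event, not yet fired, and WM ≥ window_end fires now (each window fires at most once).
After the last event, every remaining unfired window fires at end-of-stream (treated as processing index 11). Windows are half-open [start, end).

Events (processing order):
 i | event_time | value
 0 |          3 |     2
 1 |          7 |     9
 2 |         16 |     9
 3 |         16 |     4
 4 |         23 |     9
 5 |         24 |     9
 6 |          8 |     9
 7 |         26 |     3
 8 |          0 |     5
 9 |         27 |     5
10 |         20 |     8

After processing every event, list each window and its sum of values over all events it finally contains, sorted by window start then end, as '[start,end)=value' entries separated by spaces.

i=0 t=3 v=2: → [3,13),[0,10); WM=−∞
i=1 t=7 v=9: → [6,16),[3,13),[0,10); WM=−∞
i=2 t=16 v=9: → [15,25),[12,22),[9,19); WM=14; [0,10) fires=11 [3,13) fires=11
i=3 t=16 v=4: → [15,25),[12,22),[9,19); WM=14
i=4 t=23 v=9: → [21,31),[18,28),[15,25); WM=14
i=5 t=24 v=9: → [24,34),[21,31),[18,28),[15,25); WM=22; [6,16) fires=9 [9,19) fires=13 [12,22) fires=13
i=6 t=8 v=9: DROP (t<22-2); WM=22
i=7 t=26 v=3: → [24,34),[21,31),[18,28); WM=22
i=8 t=0 v=5: DROP (t<22-2); WM=24
i=9 t=27 v=5: → [27,37),[24,34),[21,31),[18,28); WM=24
i=10 t=20 v=8: DROP (t<24-2); WM=24

[0,10)=11 [3,13)=11 [6,16)=9 [9,19)=13 [12,22)=13 [15,25)=31 [18,28)=26 [21,31)=26 [24,34)=17 [27,37)=5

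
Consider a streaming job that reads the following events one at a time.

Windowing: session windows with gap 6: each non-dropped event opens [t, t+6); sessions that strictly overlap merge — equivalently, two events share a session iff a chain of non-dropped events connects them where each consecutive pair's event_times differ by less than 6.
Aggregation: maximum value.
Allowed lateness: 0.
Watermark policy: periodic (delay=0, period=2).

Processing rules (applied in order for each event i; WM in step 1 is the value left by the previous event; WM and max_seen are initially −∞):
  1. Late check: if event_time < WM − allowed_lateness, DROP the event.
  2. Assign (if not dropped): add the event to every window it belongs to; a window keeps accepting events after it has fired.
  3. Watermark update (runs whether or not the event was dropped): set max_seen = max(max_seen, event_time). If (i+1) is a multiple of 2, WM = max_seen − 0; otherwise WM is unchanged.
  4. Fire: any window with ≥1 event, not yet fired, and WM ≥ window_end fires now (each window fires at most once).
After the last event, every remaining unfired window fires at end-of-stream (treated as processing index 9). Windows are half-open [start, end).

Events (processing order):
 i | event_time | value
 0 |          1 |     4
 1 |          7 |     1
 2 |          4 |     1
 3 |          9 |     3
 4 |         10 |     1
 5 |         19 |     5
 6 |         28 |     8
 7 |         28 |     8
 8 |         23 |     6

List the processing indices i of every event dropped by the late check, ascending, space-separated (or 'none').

i=0 t=1 v=4: → [1,7); WM=−∞
i=1 t=7 v=1: → [7,13); WM=7
i=2 t=4 v=1: DROP (t<7-0); WM=7
i=3 t=9 v=3: → [7,15); WM=9
i=4 t=10 v=1: → [7,16); WM=9
i=5 t=19 v=5: → [19,25); WM=19
i=6 t=28 v=8: → [28,34); WM=19
i=7 t=28 v=8: → [28,34); WM=28
i=8 t=23 v=6: DROP (t<28-0); WM=28

2 8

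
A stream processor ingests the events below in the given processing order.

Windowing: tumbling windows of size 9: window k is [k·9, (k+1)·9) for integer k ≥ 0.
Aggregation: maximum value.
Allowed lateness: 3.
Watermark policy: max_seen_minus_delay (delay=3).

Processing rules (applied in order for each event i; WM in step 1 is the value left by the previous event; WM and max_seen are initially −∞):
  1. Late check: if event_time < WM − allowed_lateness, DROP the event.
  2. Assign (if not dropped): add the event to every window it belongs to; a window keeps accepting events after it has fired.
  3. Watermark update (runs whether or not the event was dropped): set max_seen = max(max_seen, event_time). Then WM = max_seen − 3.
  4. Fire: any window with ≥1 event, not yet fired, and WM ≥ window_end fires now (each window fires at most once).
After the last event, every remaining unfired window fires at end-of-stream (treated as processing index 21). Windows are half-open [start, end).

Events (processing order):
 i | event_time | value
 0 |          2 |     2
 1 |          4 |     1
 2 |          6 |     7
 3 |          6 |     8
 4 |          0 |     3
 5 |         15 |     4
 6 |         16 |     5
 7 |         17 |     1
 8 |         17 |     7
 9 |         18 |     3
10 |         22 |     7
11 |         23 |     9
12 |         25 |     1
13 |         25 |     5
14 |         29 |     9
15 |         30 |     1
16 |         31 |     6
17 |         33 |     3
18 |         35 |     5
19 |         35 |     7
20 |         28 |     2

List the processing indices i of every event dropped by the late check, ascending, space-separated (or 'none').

i=0 t=2 v=2: → [0,9); WM=-1
i=1 t=4 v=1: → [0,9); WM=1
i=2 t=6 v=7: → [0,9); WM=3
i=3 t=6 v=8: → [0,9); WM=3
i=4 t=0 v=3: → [0,9); WM=3
i=5 t=15 v=4: → [9,18); WM=12; [0,9) fires=8
i=6 t=16 v=5: → [9,18); WM=13
i=7 t=17 v=1: → [9,18); WM=14
i=8 t=17 v=7: → [9,18); WM=14
i=9 t=18 v=3: → [18,27); WM=15
i=10 t=22 v=7: → [18,27); WM=19; [9,18) fires=7
i=11 t=23 v=9: → [18,27); WM=20
i=12 t=25 v=1: → [18,27); WM=22
i=13 t=25 v=5: → [18,27); WM=22
i=14 t=29 v=9: → [27,36); WM=26
i=15 t=30 v=1: → [27,36); WM=27; [18,27) fires=9
i=16 t=31 v=6: → [27,36); WM=28
i=17 t=33 v=3: → [27,36); WM=30
i=18 t=35 v=5: → [27,36); WM=32
i=19 t=35 v=7: → [27,36); WM=32
i=20 t=28 v=2: DROP (t<32-3); WM=32

20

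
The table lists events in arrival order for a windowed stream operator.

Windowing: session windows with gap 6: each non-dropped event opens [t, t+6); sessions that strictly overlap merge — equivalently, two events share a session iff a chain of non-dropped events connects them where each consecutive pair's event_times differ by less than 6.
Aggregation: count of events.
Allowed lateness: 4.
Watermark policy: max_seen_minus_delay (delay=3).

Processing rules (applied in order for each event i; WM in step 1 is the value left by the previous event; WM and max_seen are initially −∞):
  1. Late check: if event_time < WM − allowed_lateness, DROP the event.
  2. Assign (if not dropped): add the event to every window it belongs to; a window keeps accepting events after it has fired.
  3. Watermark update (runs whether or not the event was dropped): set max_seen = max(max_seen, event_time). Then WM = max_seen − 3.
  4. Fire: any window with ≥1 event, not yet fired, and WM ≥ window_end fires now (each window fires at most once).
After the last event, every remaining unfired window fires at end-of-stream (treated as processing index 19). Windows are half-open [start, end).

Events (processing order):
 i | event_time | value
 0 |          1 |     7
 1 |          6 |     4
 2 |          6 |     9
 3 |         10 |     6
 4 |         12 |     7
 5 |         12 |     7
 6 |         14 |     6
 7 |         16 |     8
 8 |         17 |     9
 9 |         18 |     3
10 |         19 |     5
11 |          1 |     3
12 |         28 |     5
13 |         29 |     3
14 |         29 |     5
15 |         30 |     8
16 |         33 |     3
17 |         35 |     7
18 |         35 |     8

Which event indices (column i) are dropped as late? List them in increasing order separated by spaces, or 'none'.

i=0 t=1 v=7: → [1,7); WM=-2
i=1 t=6 v=4: → [1,12); WM=3
i=2 t=6 v=9: → [1,12); WM=3
i=3 t=10 v=6: → [1,16); WM=7
i=4 t=12 v=7: → [1,18); WM=9
i=5 t=12 v=7: → [1,18); WM=9
i=6 t=14 v=6: → [1,20); WM=11
i=7 t=16 v=8: → [1,22); WM=13
i=8 t=17 v=9: → [1,23); WM=14
i=9 t=18 v=3: → [1,24); WM=15
i=10 t=19 v=5: → [1,25); WM=16
i=11 t=1 v=3: DROP (t<16-4); WM=16
i=12 t=28 v=5: → [28,34); WM=25
i=13 t=29 v=3: → [28,35); WM=26
i=14 t=29 v=5: → [28,35); WM=26
i=15 t=30 v=8: → [28,36); WM=27
i=16 t=33 v=3: → [28,39); WM=30
i=17 t=35 v=7: → [28,41); WM=32
i=18 t=35 v=8: → [28,41); WM=32

11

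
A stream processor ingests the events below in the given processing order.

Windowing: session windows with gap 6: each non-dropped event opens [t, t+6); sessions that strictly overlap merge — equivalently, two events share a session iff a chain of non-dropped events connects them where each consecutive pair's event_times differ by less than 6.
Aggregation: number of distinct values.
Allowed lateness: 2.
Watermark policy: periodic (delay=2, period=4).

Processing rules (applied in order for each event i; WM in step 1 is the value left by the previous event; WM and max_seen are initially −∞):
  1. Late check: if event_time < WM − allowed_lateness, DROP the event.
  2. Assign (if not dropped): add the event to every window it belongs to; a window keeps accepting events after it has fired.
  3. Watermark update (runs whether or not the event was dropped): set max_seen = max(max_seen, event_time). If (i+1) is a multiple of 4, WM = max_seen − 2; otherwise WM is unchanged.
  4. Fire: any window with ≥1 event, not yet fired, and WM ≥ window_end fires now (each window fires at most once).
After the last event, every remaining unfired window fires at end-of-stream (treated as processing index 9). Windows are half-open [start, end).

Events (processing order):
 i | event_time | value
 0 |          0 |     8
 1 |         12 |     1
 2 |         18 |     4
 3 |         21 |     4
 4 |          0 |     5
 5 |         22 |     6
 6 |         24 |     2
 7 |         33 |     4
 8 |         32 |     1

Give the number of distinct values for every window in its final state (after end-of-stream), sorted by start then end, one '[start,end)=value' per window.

[0,6)=1 [12,18)=1 [18,30)=3 [32,39)=2

i=0 t=0 v=8: → [0,6); WM=−∞
i=1 t=12 v=1: → [12,18); WM=−∞
i=2 t=18 v=4: → [18,24); WM=−∞
i=3 t=21 v=4: → [18,27); WM=19
i=4 t=0 v=5: DROP (t<19-2); WM=19
i=5 t=22 v=6: → [18,28); WM=19
i=6 t=24 v=2: → [18,30); WM=19
i=7 t=33 v=4: → [33,39); WM=31
i=8 t=32 v=1: → [32,39); WM=31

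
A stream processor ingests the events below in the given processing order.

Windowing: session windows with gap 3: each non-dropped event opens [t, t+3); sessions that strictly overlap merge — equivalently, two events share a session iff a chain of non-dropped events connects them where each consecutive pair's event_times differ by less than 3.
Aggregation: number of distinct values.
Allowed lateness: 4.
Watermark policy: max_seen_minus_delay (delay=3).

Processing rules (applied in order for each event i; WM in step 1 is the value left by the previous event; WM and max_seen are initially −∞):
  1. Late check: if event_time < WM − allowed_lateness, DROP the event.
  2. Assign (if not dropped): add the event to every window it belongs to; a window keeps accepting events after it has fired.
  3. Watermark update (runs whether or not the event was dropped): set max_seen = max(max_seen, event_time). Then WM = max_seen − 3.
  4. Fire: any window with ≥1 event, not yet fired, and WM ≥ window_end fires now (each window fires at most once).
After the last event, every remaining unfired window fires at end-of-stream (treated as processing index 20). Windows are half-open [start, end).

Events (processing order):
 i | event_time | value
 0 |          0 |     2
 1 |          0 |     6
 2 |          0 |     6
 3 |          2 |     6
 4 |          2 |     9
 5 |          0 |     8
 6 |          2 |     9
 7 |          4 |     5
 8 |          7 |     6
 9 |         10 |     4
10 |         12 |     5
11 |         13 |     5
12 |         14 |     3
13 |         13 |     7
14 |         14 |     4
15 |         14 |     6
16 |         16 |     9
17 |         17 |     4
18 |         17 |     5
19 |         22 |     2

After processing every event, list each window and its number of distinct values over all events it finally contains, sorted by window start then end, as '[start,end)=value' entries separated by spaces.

i=0 t=0 v=2: → [0,3); WM=-3
i=1 t=0 v=6: → [0,3); WM=-3
i=2 t=0 v=6: → [0,3); WM=-3
i=3 t=2 v=6: → [0,5); WM=-1
i=4 t=2 v=9: → [0,5); WM=-1
i=5 t=0 v=8: → [0,5); WM=-1
i=6 t=2 v=9: → [0,5); WM=-1
i=7 t=4 v=5: → [0,7); WM=1
i=8 t=7 v=6: → [7,10); WM=4
i=9 t=10 v=4: → [10,13); WM=7
i=10 t=12 v=5: → [10,15); WM=9
i=11 t=13 v=5: → [10,16); WM=10
i=12 t=14 v=3: → [10,17); WM=11
i=13 t=13 v=7: → [10,17); WM=11
i=14 t=14 v=4: → [10,17); WM=11
i=15 t=14 v=6: → [10,17); WM=11
i=16 t=16 v=9: → [10,19); WM=13
i=17 t=17 v=4: → [10,20); WM=14
i=18 t=17 v=5: → [10,20); WM=14
i=19 t=22 v=2: → [22,25); WM=19

[0,7)=5 [7,10)=1 [10,20)=6 [22,25)=1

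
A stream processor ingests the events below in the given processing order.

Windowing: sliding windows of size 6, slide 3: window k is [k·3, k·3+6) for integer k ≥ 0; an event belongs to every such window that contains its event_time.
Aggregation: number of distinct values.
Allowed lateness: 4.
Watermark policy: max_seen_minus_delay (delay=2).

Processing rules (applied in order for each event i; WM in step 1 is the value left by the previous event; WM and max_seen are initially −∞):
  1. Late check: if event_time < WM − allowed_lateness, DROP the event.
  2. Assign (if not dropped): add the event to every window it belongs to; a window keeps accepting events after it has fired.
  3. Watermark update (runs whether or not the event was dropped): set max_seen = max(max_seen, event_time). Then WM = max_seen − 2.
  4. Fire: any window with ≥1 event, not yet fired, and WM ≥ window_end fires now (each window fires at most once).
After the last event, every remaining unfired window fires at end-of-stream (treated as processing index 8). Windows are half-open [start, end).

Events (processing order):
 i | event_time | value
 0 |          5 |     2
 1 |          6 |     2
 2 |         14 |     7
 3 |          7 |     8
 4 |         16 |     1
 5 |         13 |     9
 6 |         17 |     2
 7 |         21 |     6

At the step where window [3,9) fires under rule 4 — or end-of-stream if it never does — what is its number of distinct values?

i=0 t=5 v=2: → [3,9),[0,6); WM=3
i=1 t=6 v=2: → [6,12),[3,9); WM=4
i=2 t=14 v=7: → [12,18),[9,15); WM=12; [0,6) fires=1 [3,9) fires=1 [6,12) fires=1
i=3 t=7 v=8: DROP (t<12-4); WM=12
i=4 t=16 v=1: → [15,21),[12,18); WM=14
i=5 t=13 v=9: → [12,18),[9,15); WM=14
i=6 t=17 v=2: → [15,21),[12,18); WM=15; [9,15) fires=2
i=7 t=21 v=6: → [21,27),[18,24); WM=19; [12,18) fires=4

1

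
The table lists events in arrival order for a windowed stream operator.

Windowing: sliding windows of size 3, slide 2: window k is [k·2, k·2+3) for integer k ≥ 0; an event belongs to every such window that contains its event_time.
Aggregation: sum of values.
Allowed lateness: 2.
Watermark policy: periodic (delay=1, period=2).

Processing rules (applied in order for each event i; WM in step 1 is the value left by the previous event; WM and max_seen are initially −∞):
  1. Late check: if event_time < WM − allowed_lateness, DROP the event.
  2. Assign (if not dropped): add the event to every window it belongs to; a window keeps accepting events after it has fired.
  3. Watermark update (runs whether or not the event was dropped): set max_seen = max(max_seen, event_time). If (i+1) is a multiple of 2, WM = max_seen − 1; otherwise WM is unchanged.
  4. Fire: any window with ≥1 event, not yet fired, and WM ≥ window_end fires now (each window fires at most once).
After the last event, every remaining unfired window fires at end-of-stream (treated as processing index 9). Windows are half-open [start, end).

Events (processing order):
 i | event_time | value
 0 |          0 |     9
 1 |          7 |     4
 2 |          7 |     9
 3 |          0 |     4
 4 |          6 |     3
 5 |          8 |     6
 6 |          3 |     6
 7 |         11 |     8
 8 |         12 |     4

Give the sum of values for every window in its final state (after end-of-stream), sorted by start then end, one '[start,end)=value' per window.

i=0 t=0 v=9: → [0,3); WM=−∞
i=1 t=7 v=4: → [6,9); WM=6; [0,3) fires=9
i=2 t=7 v=9: → [6,9); WM=6
i=3 t=0 v=4: DROP (t<6-2); WM=6
i=4 t=6 v=3: → [6,9),[4,7); WM=6
i=5 t=8 v=6: → [8,11),[6,9); WM=7; [4,7) fires=3
i=6 t=3 v=6: DROP (t<7-2); WM=7
i=7 t=11 v=8: → [10,13); WM=10; [6,9) fires=22
i=8 t=12 v=4: → [12,15),[10,13); WM=10

[0,3)=9 [4,7)=3 [6,9)=22 [8,11)=6 [10,13)=12 [12,15)=4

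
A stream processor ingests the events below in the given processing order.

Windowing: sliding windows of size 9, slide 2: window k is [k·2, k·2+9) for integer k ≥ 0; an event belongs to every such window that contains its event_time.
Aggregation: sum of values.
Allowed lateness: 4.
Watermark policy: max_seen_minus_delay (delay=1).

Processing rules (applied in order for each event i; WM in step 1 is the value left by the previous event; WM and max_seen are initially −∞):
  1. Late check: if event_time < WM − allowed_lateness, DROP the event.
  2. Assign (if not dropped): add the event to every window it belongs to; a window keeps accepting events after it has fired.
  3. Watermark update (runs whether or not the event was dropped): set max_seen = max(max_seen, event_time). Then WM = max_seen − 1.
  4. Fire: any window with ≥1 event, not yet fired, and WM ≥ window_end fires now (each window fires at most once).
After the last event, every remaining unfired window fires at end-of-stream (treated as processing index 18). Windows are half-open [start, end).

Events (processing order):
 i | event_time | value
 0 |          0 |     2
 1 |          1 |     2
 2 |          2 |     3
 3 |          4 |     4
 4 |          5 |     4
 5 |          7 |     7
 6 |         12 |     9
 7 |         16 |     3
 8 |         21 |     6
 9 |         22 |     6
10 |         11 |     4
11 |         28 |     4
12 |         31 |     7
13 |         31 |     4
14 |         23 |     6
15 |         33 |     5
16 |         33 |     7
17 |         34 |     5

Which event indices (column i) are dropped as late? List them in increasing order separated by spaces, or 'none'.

10 14

i=0 t=0 v=2: → [0,9); WM=-1
i=1 t=1 v=2: → [0,9); WM=0
i=2 t=2 v=3: → [2,11),[0,9); WM=1
i=3 t=4 v=4: → [4,13),[2,11),[0,9); WM=3
i=4 t=5 v=4: → [4,13),[2,11),[0,9); WM=4
i=5 t=7 v=7: → [6,15),[4,13),[2,11),[0,9); WM=6
i=6 t=12 v=9: → [12,21),[10,19),[8,17),[6,15),[4,13); WM=11; [0,9) fires=22 [2,11) fires=18
i=7 t=16 v=3: → [16,25),[14,23),[12,21),[10,19),[8,17); WM=15; [4,13) fires=24 [6,15) fires=16
i=8 t=21 v=6: → [20,29),[18,27),[16,25),[14,23); WM=20; [8,17) fires=12 [10,19) fires=12
i=9 t=22 v=6: → [22,31),[20,29),[18,27),[16,25),[14,23); WM=21; [12,21) fires=12
i=10 t=11 v=4: DROP (t<21-4); WM=21
i=11 t=28 v=4: → [28,37),[26,35),[24,33),[22,31),[20,29); WM=27; [14,23) fires=15 [16,25) fires=15 [18,27) fires=12
i=12 t=31 v=7: → [30,39),[28,37),[26,35),[24,33); WM=30; [20,29) fires=16
i=13 t=31 v=4: → [30,39),[28,37),[26,35),[24,33); WM=30
i=14 t=23 v=6: DROP (t<30-4); WM=30
i=15 t=33 v=5: → [32,41),[30,39),[28,37),[26,35); WM=32; [22,31) fires=10
i=16 t=33 v=7: → [32,41),[30,39),[28,37),[26,35); WM=32
i=17 t=34 v=5: → [34,43),[32,41),[30,39),[28,37),[26,35); WM=33; [24,33) fires=15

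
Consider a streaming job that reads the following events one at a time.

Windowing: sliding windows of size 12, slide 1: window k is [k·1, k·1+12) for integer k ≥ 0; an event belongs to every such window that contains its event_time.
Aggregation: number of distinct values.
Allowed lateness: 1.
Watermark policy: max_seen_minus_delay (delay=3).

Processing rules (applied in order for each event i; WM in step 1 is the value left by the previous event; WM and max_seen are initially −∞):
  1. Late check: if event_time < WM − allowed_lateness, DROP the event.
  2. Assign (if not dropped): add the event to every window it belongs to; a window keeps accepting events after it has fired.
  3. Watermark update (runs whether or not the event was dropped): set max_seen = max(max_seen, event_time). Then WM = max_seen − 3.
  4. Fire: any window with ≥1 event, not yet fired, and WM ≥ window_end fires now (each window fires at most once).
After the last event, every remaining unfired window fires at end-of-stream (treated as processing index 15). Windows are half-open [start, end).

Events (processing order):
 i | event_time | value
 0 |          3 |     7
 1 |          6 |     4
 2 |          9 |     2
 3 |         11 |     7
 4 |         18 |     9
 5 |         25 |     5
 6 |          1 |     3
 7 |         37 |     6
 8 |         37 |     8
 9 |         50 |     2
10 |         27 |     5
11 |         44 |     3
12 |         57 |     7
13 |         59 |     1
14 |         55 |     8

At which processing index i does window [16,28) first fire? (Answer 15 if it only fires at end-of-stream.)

i=0 t=3 v=7: → [3,15),[2,14),[1,13),[0,12); WM=0
i=1 t=6 v=4: → [6,18),[5,17),[4,16),[3,15),[2,14),[1,13),[0,12); WM=3
i=2 t=9 v=2: → [9,21),[8,20),[7,19),[6,18),[5,17),[4,16),[3,15),[2,14),[1,13),[0,12); WM=6
i=3 t=11 v=7: → [11,23),[10,22),[9,21),[8,20),[7,19),[6,18),[5,17),[4,16),[3,15),[2,14),[1,13),[0,12); WM=8
i=4 t=18 v=9: → [18,30),[17,29),[16,28),[15,27),[14,26),[13,25),[12,24),[11,23),[10,22),[9,21),[8,20),[7,19); WM=15; [0,12) fires=3 [1,13) fires=3 [2,14) fires=3 [3,15) fires=3
i=5 t=25 v=5: → [25,37),[24,36),[23,35),[22,34),[21,33),[20,32),[19,31),[18,30),[17,29),[16,28),[15,27),[14,26); WM=22; [4,16) fires=3 [5,17) fires=3 [6,18) fires=3 [7,19) fires=3 [8,20) fires=3 [9,21) fires=3 [10,22) fires=2
i=6 t=1 v=3: DROP (t<22-1); WM=22
i=7 t=37 v=6: → [37,49),[36,48),[35,47),[34,46),[33,45),[32,44),[31,43),[30,42),[29,41),[28,40),[27,39),[26,38); WM=34; [11,23) fires=2 [12,24) fires=1 [13,25) fires=1 [14,26) fires=2 [15,27) fires=2 [16,28) fires=2 [17,29) fires=2 [18,30) fires=2 [19,31) fires=1 [20,32) fires=1 [21,33) fires=1 [22,34) fires=1
i=8 t=37 v=8: → [37,49),[36,48),[35,47),[34,46),[33,45),[32,44),[31,43),[30,42),[29,41),[28,40),[27,39),[26,38); WM=34
i=9 t=50 v=2: → [50,62),[49,61),[48,60),[47,59),[46,58),[45,57),[44,56),[43,55),[42,54),[41,53),[40,52),[39,51); WM=47; [23,35) fires=1 [24,36) fires=1 [25,37) fires=1 [26,38) fires=2 [27,39) fires=2 [28,40) fires=2 [29,41) fires=2 [30,42) fires=2 [31,43) fires=2 [32,44) fires=2 [33,45) fires=2 [34,46) fires=2 [35,47) fires=2
i=10 t=27 v=5: DROP (t<47-1); WM=47
i=11 t=44 v=3: DROP (t<47-1); WM=47
i=12 t=57 v=7: → [57,69),[56,68),[55,67),[54,66),[53,65),[52,64),[51,63),[50,62),[49,61),[48,60),[47,59),[46,58); WM=54; [36,48) fires=2 [37,49) fires=2 [39,51) fires=1 [40,52) fires=1 [41,53) fires=1 [42,54) fires=1
i=13 t=59 v=1: → [59,71),[58,70),[57,69),[56,68),[55,67),[54,66),[53,65),[52,64),[51,63),[50,62),[49,61),[48,60); WM=56; [43,55) fires=1 [44,56) fires=1
i=14 t=55 v=8: → [55,67),[54,66),[53,65),[52,64),[51,63),[50,62),[49,61),[48,60),[47,59),[46,58),[45,57),[44,56); WM=56

7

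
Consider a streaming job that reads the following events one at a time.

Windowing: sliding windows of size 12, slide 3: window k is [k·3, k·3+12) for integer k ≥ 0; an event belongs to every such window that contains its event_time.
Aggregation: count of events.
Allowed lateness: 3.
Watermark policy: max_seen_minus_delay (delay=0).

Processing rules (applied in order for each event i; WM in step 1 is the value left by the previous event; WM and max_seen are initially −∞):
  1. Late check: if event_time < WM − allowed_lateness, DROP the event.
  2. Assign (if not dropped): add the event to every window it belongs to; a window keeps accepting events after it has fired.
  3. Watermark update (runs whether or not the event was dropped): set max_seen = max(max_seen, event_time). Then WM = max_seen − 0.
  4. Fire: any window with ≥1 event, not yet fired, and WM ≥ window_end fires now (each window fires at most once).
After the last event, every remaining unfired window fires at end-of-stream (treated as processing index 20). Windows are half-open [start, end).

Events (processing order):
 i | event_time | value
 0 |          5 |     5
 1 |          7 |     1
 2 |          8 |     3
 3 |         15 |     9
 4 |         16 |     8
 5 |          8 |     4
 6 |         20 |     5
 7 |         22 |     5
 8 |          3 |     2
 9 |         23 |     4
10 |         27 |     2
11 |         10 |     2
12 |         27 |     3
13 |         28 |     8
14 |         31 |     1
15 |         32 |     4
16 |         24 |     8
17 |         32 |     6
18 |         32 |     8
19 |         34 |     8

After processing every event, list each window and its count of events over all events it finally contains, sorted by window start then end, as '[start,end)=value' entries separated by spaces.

[0,12)=3 [3,15)=3 [6,18)=4 [9,21)=3 [12,24)=5 [15,27)=5 [18,30)=6 [21,33)=9 [24,36)=8 [27,39)=8 [30,42)=5 [33,45)=1

i=0 t=5 v=5: → [3,15),[0,12); WM=5
i=1 t=7 v=1: → [6,18),[3,15),[0,12); WM=7
i=2 t=8 v=3: → [6,18),[3,15),[0,12); WM=8
i=3 t=15 v=9: → [15,27),[12,24),[9,21),[6,18); WM=15; [0,12) fires=3 [3,15) fires=3
i=4 t=16 v=8: → [15,27),[12,24),[9,21),[6,18); WM=16
i=5 t=8 v=4: DROP (t<16-3); WM=16
i=6 t=20 v=5: → [18,30),[15,27),[12,24),[9,21); WM=20; [6,18) fires=4
i=7 t=22 v=5: → [21,33),[18,30),[15,27),[12,24); WM=22; [9,21) fires=3
i=8 t=3 v=2: DROP (t<22-3); WM=22
i=9 t=23 v=4: → [21,33),[18,30),[15,27),[12,24); WM=23
i=10 t=27 v=2: → [27,39),[24,36),[21,33),[18,30); WM=27; [12,24) fires=5 [15,27) fires=5
i=11 t=10 v=2: DROP (t<27-3); WM=27
i=12 t=27 v=3: → [27,39),[24,36),[21,33),[18,30); WM=27
i=13 t=28 v=8: → [27,39),[24,36),[21,33),[18,30); WM=28
i=14 t=31 v=1: → [30,42),[27,39),[24,36),[21,33); WM=31; [18,30) fires=6
i=15 t=32 v=4: → [30,42),[27,39),[24,36),[21,33); WM=32
i=16 t=24 v=8: DROP (t<32-3); WM=32
i=17 t=32 v=6: → [30,42),[27,39),[24,36),[21,33); WM=32
i=18 t=32 v=8: → [30,42),[27,39),[24,36),[21,33); WM=32
i=19 t=34 v=8: → [33,45),[30,42),[27,39),[24,36); WM=34; [21,33) fires=9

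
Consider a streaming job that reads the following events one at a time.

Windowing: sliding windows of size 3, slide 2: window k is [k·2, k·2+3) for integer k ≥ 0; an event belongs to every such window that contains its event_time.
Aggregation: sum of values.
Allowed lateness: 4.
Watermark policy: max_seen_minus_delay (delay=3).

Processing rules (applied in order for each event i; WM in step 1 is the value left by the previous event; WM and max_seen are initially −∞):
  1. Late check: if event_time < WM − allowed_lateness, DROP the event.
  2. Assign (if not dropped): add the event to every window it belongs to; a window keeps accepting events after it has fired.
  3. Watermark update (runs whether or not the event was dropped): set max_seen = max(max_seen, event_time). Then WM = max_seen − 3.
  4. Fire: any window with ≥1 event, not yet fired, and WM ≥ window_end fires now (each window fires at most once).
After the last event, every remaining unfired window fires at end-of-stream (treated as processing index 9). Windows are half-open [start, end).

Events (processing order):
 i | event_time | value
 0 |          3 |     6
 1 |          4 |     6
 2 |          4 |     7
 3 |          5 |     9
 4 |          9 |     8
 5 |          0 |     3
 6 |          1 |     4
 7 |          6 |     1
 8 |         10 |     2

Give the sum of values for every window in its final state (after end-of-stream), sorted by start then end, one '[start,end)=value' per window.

[2,5)=19 [4,7)=23 [6,9)=1 [8,11)=10 [10,13)=2

i=0 t=3 v=6: → [2,5); WM=0
i=1 t=4 v=6: → [4,7),[2,5); WM=1
i=2 t=4 v=7: → [4,7),[2,5); WM=1
i=3 t=5 v=9: → [4,7); WM=2
i=4 t=9 v=8: → [8,11); WM=6; [2,5) fires=19
i=5 t=0 v=3: DROP (t<6-4); WM=6
i=6 t=1 v=4: DROP (t<6-4); WM=6
i=7 t=6 v=1: → [6,9),[4,7); WM=6
i=8 t=10 v=2: → [10,13),[8,11); WM=7; [4,7) fires=23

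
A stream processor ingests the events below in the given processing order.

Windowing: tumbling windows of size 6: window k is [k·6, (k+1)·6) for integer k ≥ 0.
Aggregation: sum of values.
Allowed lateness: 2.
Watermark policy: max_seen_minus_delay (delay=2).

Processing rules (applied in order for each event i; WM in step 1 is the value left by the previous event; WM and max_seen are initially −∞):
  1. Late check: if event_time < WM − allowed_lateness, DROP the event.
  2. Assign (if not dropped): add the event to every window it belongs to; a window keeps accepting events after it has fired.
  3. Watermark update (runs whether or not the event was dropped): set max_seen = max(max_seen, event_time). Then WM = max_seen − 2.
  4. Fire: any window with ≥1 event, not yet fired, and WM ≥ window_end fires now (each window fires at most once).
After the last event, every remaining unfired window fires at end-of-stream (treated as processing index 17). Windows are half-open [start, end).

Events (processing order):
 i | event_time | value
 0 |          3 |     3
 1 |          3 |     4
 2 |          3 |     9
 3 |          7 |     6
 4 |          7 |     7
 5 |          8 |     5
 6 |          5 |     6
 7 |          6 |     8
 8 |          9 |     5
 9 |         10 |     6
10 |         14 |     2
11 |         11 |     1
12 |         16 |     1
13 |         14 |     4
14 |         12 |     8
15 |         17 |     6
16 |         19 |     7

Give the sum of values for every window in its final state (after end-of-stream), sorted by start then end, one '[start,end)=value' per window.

[0,6)=22 [6,12)=38 [12,18)=21 [18,24)=7

i=0 t=3 v=3: → [0,6); WM=1
i=1 t=3 v=4: → [0,6); WM=1
i=2 t=3 v=9: → [0,6); WM=1
i=3 t=7 v=6: → [6,12); WM=5
i=4 t=7 v=7: → [6,12); WM=5
i=5 t=8 v=5: → [6,12); WM=6; [0,6) fires=16
i=6 t=5 v=6: → [0,6); WM=6
i=7 t=6 v=8: → [6,12); WM=6
i=8 t=9 v=5: → [6,12); WM=7
i=9 t=10 v=6: → [6,12); WM=8
i=10 t=14 v=2: → [12,18); WM=12; [6,12) fires=37
i=11 t=11 v=1: → [6,12); WM=12
i=12 t=16 v=1: → [12,18); WM=14
i=13 t=14 v=4: → [12,18); WM=14
i=14 t=12 v=8: → [12,18); WM=14
i=15 t=17 v=6: → [12,18); WM=15
i=16 t=19 v=7: → [18,24); WM=17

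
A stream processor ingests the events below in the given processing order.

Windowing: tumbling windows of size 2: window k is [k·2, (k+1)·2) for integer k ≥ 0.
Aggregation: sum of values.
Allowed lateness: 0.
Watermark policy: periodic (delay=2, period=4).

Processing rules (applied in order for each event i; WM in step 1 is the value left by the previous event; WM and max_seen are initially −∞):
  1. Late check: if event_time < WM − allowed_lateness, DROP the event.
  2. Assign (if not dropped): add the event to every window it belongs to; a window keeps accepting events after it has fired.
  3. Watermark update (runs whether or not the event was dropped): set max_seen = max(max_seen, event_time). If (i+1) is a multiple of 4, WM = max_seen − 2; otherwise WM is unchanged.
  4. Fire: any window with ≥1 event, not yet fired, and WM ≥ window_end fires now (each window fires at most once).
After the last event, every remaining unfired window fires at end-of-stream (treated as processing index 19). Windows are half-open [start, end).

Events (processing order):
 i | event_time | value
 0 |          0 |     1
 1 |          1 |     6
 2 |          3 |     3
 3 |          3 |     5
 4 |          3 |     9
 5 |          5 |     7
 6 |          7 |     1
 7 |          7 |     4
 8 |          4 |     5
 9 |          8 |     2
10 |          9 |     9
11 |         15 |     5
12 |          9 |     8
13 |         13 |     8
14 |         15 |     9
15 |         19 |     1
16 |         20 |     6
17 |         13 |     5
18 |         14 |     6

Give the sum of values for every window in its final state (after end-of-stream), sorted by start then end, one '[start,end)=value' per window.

i=0 t=0 v=1: → [0,2); WM=−∞
i=1 t=1 v=6: → [0,2); WM=−∞
i=2 t=3 v=3: → [2,4); WM=−∞
i=3 t=3 v=5: → [2,4); WM=1
i=4 t=3 v=9: → [2,4); WM=1
i=5 t=5 v=7: → [4,6); WM=1
i=6 t=7 v=1: → [6,8); WM=1
i=7 t=7 v=4: → [6,8); WM=5; [0,2) fires=7 [2,4) fires=17
i=8 t=4 v=5: DROP (t<5-0); WM=5
i=9 t=8 v=2: → [8,10); WM=5
i=10 t=9 v=9: → [8,10); WM=5
i=11 t=15 v=5: → [14,16); WM=13; [4,6) fires=7 [6,8) fires=5 [8,10) fires=11
i=12 t=9 v=8: DROP (t<13-0); WM=13
i=13 t=13 v=8: → [12,14); WM=13
i=14 t=15 v=9: → [14,16); WM=13
i=15 t=19 v=1: → [18,20); WM=17; [12,14) fires=8 [14,16) fires=14
i=16 t=20 v=6: → [20,22); WM=17
i=17 t=13 v=5: DROP (t<17-0); WM=17
i=18 t=14 v=6: DROP (t<17-0); WM=17

[0,2)=7 [2,4)=17 [4,6)=7 [6,8)=5 [8,10)=11 [12,14)=8 [14,16)=14 [18,20)=1 [20,22)=6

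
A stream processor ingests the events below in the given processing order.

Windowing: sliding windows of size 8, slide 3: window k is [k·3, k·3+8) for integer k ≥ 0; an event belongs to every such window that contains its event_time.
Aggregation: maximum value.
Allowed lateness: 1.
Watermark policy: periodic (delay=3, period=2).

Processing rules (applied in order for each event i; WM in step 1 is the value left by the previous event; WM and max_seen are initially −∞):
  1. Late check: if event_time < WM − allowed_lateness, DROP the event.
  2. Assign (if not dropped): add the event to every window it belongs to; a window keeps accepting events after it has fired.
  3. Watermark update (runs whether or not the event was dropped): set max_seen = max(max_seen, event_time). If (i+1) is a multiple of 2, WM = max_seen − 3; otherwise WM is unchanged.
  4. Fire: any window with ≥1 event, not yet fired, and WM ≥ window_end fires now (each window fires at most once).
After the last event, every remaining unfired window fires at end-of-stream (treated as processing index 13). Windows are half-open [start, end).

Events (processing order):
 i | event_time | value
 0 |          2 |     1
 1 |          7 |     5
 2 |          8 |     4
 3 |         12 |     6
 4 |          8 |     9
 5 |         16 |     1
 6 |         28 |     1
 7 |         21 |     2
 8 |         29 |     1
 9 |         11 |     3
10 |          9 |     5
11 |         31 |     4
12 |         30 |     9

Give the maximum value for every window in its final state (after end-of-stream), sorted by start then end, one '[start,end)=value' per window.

i=0 t=2 v=1: → [0,8); WM=−∞
i=1 t=7 v=5: → [6,14),[3,11),[0,8); WM=4
i=2 t=8 v=4: → [6,14),[3,11); WM=4
i=3 t=12 v=6: → [12,20),[9,17),[6,14); WM=9; [0,8) fires=5
i=4 t=8 v=9: → [6,14),[3,11); WM=9
i=5 t=16 v=1: → [15,23),[12,20),[9,17); WM=13; [3,11) fires=9
i=6 t=28 v=1: → [27,35),[24,32),[21,29); WM=13
i=7 t=21 v=2: → [21,29),[18,26),[15,23); WM=25; [6,14) fires=9 [9,17) fires=6 [12,20) fires=6 [15,23) fires=2
i=8 t=29 v=1: → [27,35),[24,32); WM=25
i=9 t=11 v=3: DROP (t<25-1); WM=26; [18,26) fires=2
i=10 t=9 v=5: DROP (t<26-1); WM=26
i=11 t=31 v=4: → [30,38),[27,35),[24,32); WM=28
i=12 t=30 v=9: → [30,38),[27,35),[24,32); WM=28

[0,8)=5 [3,11)=9 [6,14)=9 [9,17)=6 [12,20)=6 [15,23)=2 [18,26)=2 [21,29)=2 [24,32)=9 [27,35)=9 [30,38)=9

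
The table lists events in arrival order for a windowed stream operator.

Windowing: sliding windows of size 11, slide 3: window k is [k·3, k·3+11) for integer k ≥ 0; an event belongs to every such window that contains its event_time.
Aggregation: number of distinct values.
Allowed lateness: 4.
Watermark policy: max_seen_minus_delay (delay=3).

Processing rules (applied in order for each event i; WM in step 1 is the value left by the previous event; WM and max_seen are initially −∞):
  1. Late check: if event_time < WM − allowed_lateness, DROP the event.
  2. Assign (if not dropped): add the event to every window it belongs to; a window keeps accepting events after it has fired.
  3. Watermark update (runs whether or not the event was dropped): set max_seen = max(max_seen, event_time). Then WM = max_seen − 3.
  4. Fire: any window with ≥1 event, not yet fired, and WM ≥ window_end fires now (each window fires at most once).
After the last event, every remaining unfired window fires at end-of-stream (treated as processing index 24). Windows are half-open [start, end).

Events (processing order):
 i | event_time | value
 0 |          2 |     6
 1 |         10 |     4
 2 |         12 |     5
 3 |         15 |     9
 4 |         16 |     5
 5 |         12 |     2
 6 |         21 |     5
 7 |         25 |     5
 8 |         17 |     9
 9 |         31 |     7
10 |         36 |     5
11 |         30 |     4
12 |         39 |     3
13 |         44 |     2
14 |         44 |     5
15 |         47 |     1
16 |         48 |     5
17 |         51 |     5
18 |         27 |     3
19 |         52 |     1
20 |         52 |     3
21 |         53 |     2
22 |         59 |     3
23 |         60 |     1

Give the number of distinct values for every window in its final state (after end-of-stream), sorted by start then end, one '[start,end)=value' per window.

[0,11)=2 [3,14)=3 [6,17)=4 [9,20)=4 [12,23)=3 [15,26)=2 [18,29)=1 [21,32)=3 [24,35)=3 [27,38)=3 [30,41)=4 [33,44)=2 [36,47)=3 [39,50)=4 [42,53)=4 [45,56)=4 [48,59)=4 [51,62)=4 [54,65)=2 [57,68)=2 [60,71)=1

i=0 t=2 v=6: → [0,11); WM=-1
i=1 t=10 v=4: → [9,20),[6,17),[3,14),[0,11); WM=7
i=2 t=12 v=5: → [12,23),[9,20),[6,17),[3,14); WM=9
i=3 t=15 v=9: → [15,26),[12,23),[9,20),[6,17); WM=12; [0,11) fires=2
i=4 t=16 v=5: → [15,26),[12,23),[9,20),[6,17); WM=13
i=5 t=12 v=2: → [12,23),[9,20),[6,17),[3,14); WM=13
i=6 t=21 v=5: → [21,32),[18,29),[15,26),[12,23); WM=18; [3,14) fires=3 [6,17) fires=4
i=7 t=25 v=5: → [24,35),[21,32),[18,29),[15,26); WM=22; [9,20) fires=4
i=8 t=17 v=9: DROP (t<22-4); WM=22
i=9 t=31 v=7: → [30,41),[27,38),[24,35),[21,32); WM=28; [12,23) fires=3 [15,26) fires=2
i=10 t=36 v=5: → [36,47),[33,44),[30,41),[27,38); WM=33; [18,29) fires=1 [21,32) fires=2
i=11 t=30 v=4: → [30,41),[27,38),[24,35),[21,32); WM=33
i=12 t=39 v=3: → [39,50),[36,47),[33,44),[30,41); WM=36; [24,35) fires=3
i=13 t=44 v=2: → [42,53),[39,50),[36,47); WM=41; [27,38) fires=3 [30,41) fires=4
i=14 t=44 v=5: → [42,53),[39,50),[36,47); WM=41
i=15 t=47 v=1: → [45,56),[42,53),[39,50); WM=44; [33,44) fires=2
i=16 t=48 v=5: → [48,59),[45,56),[42,53),[39,50); WM=45
i=17 t=51 v=5: → [51,62),[48,59),[45,56),[42,53); WM=48; [36,47) fires=3
i=18 t=27 v=3: DROP (t<48-4); WM=48
i=19 t=52 v=1: → [51,62),[48,59),[45,56),[42,53); WM=49
i=20 t=52 v=3: → [51,62),[48,59),[45,56),[42,53); WM=49
i=21 t=53 v=2: → [51,62),[48,59),[45,56); WM=50; [39,50) fires=4
i=22 t=59 v=3: → [57,68),[54,65),[51,62); WM=56; [42,53) fires=4 [45,56) fires=4
i=23 t=60 v=1: → [60,71),[57,68),[54,65),[51,62); WM=57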